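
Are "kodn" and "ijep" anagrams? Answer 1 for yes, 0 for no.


Strings: "kodn", "ijep"
Sorted first:  dkno
Sorted second: eijp
Differ at position 0: 'd' vs 'e' => not anagrams

0


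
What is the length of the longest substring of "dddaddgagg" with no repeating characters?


Input: "dddaddgagg"
Sliding window (track last position of each char):
  Position 0 ('d'): window [0,0] length 1 -- new best
  Position 1 ('d'): repeat (last at 0), move window start to 1
  Position 1 ('d'): window [1,1] length 1
  Position 2 ('d'): repeat (last at 1), move window start to 2
  Position 2 ('d'): window [2,2] length 1
  Position 3 ('a'): window [2,3] length 2 -- new best
  Position 4 ('d'): repeat (last at 2), move window start to 3
  Position 4 ('d'): window [3,4] length 2
  Position 5 ('d'): repeat (last at 4), move window start to 5
  Position 5 ('d'): window [5,5] length 1
  Position 6 ('g'): window [5,6] length 2
  Position 7 ('a'): window [5,7] length 3 -- new best
  Position 8 ('g'): repeat (last at 6), move window start to 7
  Position 8 ('g'): window [7,8] length 2
  Position 9 ('g'): repeat (last at 8), move window start to 9
  Position 9 ('g'): window [9,9] length 1
Longest substring with no repeats: "dga" with length 3

3


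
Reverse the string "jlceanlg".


Input: jlceanlg
Reading characters right to left:
  Position 7: 'g'
  Position 6: 'l'
  Position 5: 'n'
  Position 4: 'a'
  Position 3: 'e'
  Position 2: 'c'
  Position 1: 'l'
  Position 0: 'j'
Reversed: glnaeclj

glnaeclj


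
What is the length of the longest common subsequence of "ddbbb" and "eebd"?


LCS of "ddbbb" and "eebd"
DP table:
           e    e    b    d
      0    0    0    0    0
  d   0    0    0    0    1
  d   0    0    0    0    1
  b   0    0    0    1    1
  b   0    0    0    1    1
  b   0    0    0    1    1
LCS length = dp[5][4] = 1

1


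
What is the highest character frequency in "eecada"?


Input: eecada
Character counts:
  'a': 2
  'c': 1
  'd': 1
  'e': 2
Maximum frequency: 2

2


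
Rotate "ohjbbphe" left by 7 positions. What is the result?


Input: "ohjbbphe", rotate left by 7
First 7 characters: "ohjbbph"
Remaining characters: "e"
Concatenate remaining + first: "e" + "ohjbbph" = "eohjbbph"

eohjbbph


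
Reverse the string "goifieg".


Input: goifieg
Reading characters right to left:
  Position 6: 'g'
  Position 5: 'e'
  Position 4: 'i'
  Position 3: 'f'
  Position 2: 'i'
  Position 1: 'o'
  Position 0: 'g'
Reversed: geifiog

geifiog


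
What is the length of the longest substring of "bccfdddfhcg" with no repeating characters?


Input: "bccfdddfhcg"
Sliding window (track last position of each char):
  Position 0 ('b'): window [0,0] length 1 -- new best
  Position 1 ('c'): window [0,1] length 2 -- new best
  Position 2 ('c'): repeat (last at 1), move window start to 2
  Position 2 ('c'): window [2,2] length 1
  Position 3 ('f'): window [2,3] length 2
  Position 4 ('d'): window [2,4] length 3 -- new best
  Position 5 ('d'): repeat (last at 4), move window start to 5
  Position 5 ('d'): window [5,5] length 1
  Position 6 ('d'): repeat (last at 5), move window start to 6
  Position 6 ('d'): window [6,6] length 1
  Position 7 ('f'): window [6,7] length 2
  Position 8 ('h'): window [6,8] length 3
  Position 9 ('c'): window [6,9] length 4 -- new best
  Position 10 ('g'): window [6,10] length 5 -- new best
Longest substring with no repeats: "dfhcg" with length 5

5


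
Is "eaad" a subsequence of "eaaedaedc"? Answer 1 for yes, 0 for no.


Check if "eaad" is a subsequence of "eaaedaedc"
Greedy scan:
  Position 0 ('e'): matches sub[0] = 'e'
  Position 1 ('a'): matches sub[1] = 'a'
  Position 2 ('a'): matches sub[2] = 'a'
  Position 3 ('e'): no match needed
  Position 4 ('d'): matches sub[3] = 'd'
  Position 5 ('a'): no match needed
  Position 6 ('e'): no match needed
  Position 7 ('d'): no match needed
  Position 8 ('c'): no match needed
All 4 characters matched => is a subsequence

1


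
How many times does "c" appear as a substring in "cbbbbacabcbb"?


Searching for "c" in "cbbbbacabcbb"
Scanning each position:
  Position 0: "c" => MATCH
  Position 1: "b" => no
  Position 2: "b" => no
  Position 3: "b" => no
  Position 4: "b" => no
  Position 5: "a" => no
  Position 6: "c" => MATCH
  Position 7: "a" => no
  Position 8: "b" => no
  Position 9: "c" => MATCH
  Position 10: "b" => no
  Position 11: "b" => no
Total occurrences: 3

3


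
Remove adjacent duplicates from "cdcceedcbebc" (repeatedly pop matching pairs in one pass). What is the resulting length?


Input: cdcceedcbebc
Stack-based adjacent duplicate removal:
  Read 'c': push. Stack: c
  Read 'd': push. Stack: cd
  Read 'c': push. Stack: cdc
  Read 'c': matches stack top 'c' => pop. Stack: cd
  Read 'e': push. Stack: cde
  Read 'e': matches stack top 'e' => pop. Stack: cd
  Read 'd': matches stack top 'd' => pop. Stack: c
  Read 'c': matches stack top 'c' => pop. Stack: (empty)
  Read 'b': push. Stack: b
  Read 'e': push. Stack: be
  Read 'b': push. Stack: beb
  Read 'c': push. Stack: bebc
Final stack: "bebc" (length 4)

4


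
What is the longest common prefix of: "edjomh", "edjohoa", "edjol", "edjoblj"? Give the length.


Words: edjomh, edjohoa, edjol, edjoblj
  Position 0: all 'e' => match
  Position 1: all 'd' => match
  Position 2: all 'j' => match
  Position 3: all 'o' => match
  Position 4: ('m', 'h', 'l', 'b') => mismatch, stop
LCP = "edjo" (length 4)

4


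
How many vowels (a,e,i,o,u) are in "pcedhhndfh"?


Input: pcedhhndfh
Checking each character:
  'p' at position 0: consonant
  'c' at position 1: consonant
  'e' at position 2: vowel (running total: 1)
  'd' at position 3: consonant
  'h' at position 4: consonant
  'h' at position 5: consonant
  'n' at position 6: consonant
  'd' at position 7: consonant
  'f' at position 8: consonant
  'h' at position 9: consonant
Total vowels: 1

1


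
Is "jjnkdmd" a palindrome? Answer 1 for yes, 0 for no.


Input: jjnkdmd
Reversed: dmdknjj
  Compare pos 0 ('j') with pos 6 ('d'): MISMATCH
  Compare pos 1 ('j') with pos 5 ('m'): MISMATCH
  Compare pos 2 ('n') with pos 4 ('d'): MISMATCH
Result: not a palindrome

0


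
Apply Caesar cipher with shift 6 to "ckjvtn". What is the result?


Caesar cipher: shift "ckjvtn" by 6
  'c' (pos 2) + 6 = pos 8 = 'i'
  'k' (pos 10) + 6 = pos 16 = 'q'
  'j' (pos 9) + 6 = pos 15 = 'p'
  'v' (pos 21) + 6 = pos 1 = 'b'
  't' (pos 19) + 6 = pos 25 = 'z'
  'n' (pos 13) + 6 = pos 19 = 't'
Result: iqpbzt

iqpbzt


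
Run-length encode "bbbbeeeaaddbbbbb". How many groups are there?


Input: bbbbeeeaaddbbbbb
Scanning for consecutive runs:
  Group 1: 'b' x 4 (positions 0-3)
  Group 2: 'e' x 3 (positions 4-6)
  Group 3: 'a' x 2 (positions 7-8)
  Group 4: 'd' x 2 (positions 9-10)
  Group 5: 'b' x 5 (positions 11-15)
Total groups: 5

5


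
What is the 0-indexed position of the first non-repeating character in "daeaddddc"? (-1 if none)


Input: daeaddddc
Character frequencies:
  'a': 2
  'c': 1
  'd': 5
  'e': 1
Scanning left to right for freq == 1:
  Position 0 ('d'): freq=5, skip
  Position 1 ('a'): freq=2, skip
  Position 2 ('e'): unique! => answer = 2

2


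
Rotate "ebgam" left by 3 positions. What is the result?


Input: "ebgam", rotate left by 3
First 3 characters: "ebg"
Remaining characters: "am"
Concatenate remaining + first: "am" + "ebg" = "amebg"

amebg


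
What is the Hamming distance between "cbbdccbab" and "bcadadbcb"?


Comparing "cbbdccbab" and "bcadadbcb" position by position:
  Position 0: 'c' vs 'b' => differ
  Position 1: 'b' vs 'c' => differ
  Position 2: 'b' vs 'a' => differ
  Position 3: 'd' vs 'd' => same
  Position 4: 'c' vs 'a' => differ
  Position 5: 'c' vs 'd' => differ
  Position 6: 'b' vs 'b' => same
  Position 7: 'a' vs 'c' => differ
  Position 8: 'b' vs 'b' => same
Total differences (Hamming distance): 6

6


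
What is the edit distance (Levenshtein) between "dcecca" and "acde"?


Computing edit distance: "dcecca" -> "acde"
DP table:
           a    c    d    e
      0    1    2    3    4
  d   1    1    2    2    3
  c   2    2    1    2    3
  e   3    3    2    2    2
  c   4    4    3    3    3
  c   5    5    4    4    4
  a   6    5    5    5    5
Edit distance = dp[6][4] = 5

5


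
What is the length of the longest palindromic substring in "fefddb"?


Input: "fefddb"
Checking substrings for palindromes:
  [0:3] "fef" (len 3) => palindrome
  [3:5] "dd" (len 2) => palindrome
Longest palindromic substring: "fef" with length 3

3


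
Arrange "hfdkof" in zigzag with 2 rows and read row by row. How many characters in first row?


Zigzag "hfdkof" into 2 rows:
Placing characters:
  'h' => row 0
  'f' => row 1
  'd' => row 0
  'k' => row 1
  'o' => row 0
  'f' => row 1
Rows:
  Row 0: "hdo"
  Row 1: "fkf"
First row length: 3

3


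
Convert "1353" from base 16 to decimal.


Input: "1353" in base 16
Positional expansion:
  Digit '1' (value 1) x 16^3 = 4096
  Digit '3' (value 3) x 16^2 = 768
  Digit '5' (value 5) x 16^1 = 80
  Digit '3' (value 3) x 16^0 = 3
Sum = 4947

4947


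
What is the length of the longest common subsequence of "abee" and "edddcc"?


LCS of "abee" and "edddcc"
DP table:
           e    d    d    d    c    c
      0    0    0    0    0    0    0
  a   0    0    0    0    0    0    0
  b   0    0    0    0    0    0    0
  e   0    1    1    1    1    1    1
  e   0    1    1    1    1    1    1
LCS length = dp[4][6] = 1

1


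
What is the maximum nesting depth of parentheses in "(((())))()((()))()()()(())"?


Input: "(((())))()((()))()()()(())"
Tracking depth:
  Position 0 '(': depth becomes 1
  Position 1 '(': depth becomes 2
  Position 2 '(': depth becomes 3
  Position 3 '(': depth becomes 4
  Position 4 ')': depth becomes 3
  Position 5 ')': depth becomes 2
  Position 6 ')': depth becomes 1
  Position 7 ')': depth becomes 0
  Position 8 '(': depth becomes 1
  Position 9 ')': depth becomes 0
  Position 10 '(': depth becomes 1
  Position 11 '(': depth becomes 2
  Position 12 '(': depth becomes 3
  Position 13 ')': depth becomes 2
  Position 14 ')': depth becomes 1
  Position 15 ')': depth becomes 0
  Position 16 '(': depth becomes 1
  Position 17 ')': depth becomes 0
  Position 18 '(': depth becomes 1
  Position 19 ')': depth becomes 0
  Position 20 '(': depth becomes 1
  Position 21 ')': depth becomes 0
  Position 22 '(': depth becomes 1
  Position 23 '(': depth becomes 2
  Position 24 ')': depth becomes 1
  Position 25 ')': depth becomes 0
Maximum depth reached: 4

4


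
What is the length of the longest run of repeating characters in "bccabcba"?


Input: "bccabcba"
Scanning for longest run:
  Position 1 ('c'): new char, reset run to 1
  Position 2 ('c'): continues run of 'c', length=2
  Position 3 ('a'): new char, reset run to 1
  Position 4 ('b'): new char, reset run to 1
  Position 5 ('c'): new char, reset run to 1
  Position 6 ('b'): new char, reset run to 1
  Position 7 ('a'): new char, reset run to 1
Longest run: 'c' with length 2

2


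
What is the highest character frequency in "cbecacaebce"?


Input: cbecacaebce
Character counts:
  'a': 2
  'b': 2
  'c': 4
  'e': 3
Maximum frequency: 4

4


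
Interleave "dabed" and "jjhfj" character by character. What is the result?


Interleaving "dabed" and "jjhfj":
  Position 0: 'd' from first, 'j' from second => "dj"
  Position 1: 'a' from first, 'j' from second => "aj"
  Position 2: 'b' from first, 'h' from second => "bh"
  Position 3: 'e' from first, 'f' from second => "ef"
  Position 4: 'd' from first, 'j' from second => "dj"
Result: djajbhefdj

djajbhefdj


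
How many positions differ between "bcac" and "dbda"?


Comparing "bcac" and "dbda" position by position:
  Position 0: 'b' vs 'd' => DIFFER
  Position 1: 'c' vs 'b' => DIFFER
  Position 2: 'a' vs 'd' => DIFFER
  Position 3: 'c' vs 'a' => DIFFER
Positions that differ: 4

4


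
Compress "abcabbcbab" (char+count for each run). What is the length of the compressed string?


Input: abcabbcbab
Runs:
  'a' x 1 => "a1"
  'b' x 1 => "b1"
  'c' x 1 => "c1"
  'a' x 1 => "a1"
  'b' x 2 => "b2"
  'c' x 1 => "c1"
  'b' x 1 => "b1"
  'a' x 1 => "a1"
  'b' x 1 => "b1"
Compressed: "a1b1c1a1b2c1b1a1b1"
Compressed length: 18

18


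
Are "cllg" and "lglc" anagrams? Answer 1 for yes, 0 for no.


Strings: "cllg", "lglc"
Sorted first:  cgll
Sorted second: cgll
Sorted forms match => anagrams

1


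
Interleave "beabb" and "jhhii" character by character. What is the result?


Interleaving "beabb" and "jhhii":
  Position 0: 'b' from first, 'j' from second => "bj"
  Position 1: 'e' from first, 'h' from second => "eh"
  Position 2: 'a' from first, 'h' from second => "ah"
  Position 3: 'b' from first, 'i' from second => "bi"
  Position 4: 'b' from first, 'i' from second => "bi"
Result: bjehahbibi

bjehahbibi


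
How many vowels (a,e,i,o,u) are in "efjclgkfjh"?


Input: efjclgkfjh
Checking each character:
  'e' at position 0: vowel (running total: 1)
  'f' at position 1: consonant
  'j' at position 2: consonant
  'c' at position 3: consonant
  'l' at position 4: consonant
  'g' at position 5: consonant
  'k' at position 6: consonant
  'f' at position 7: consonant
  'j' at position 8: consonant
  'h' at position 9: consonant
Total vowels: 1

1


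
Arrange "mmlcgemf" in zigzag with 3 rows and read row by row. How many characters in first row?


Zigzag "mmlcgemf" into 3 rows:
Placing characters:
  'm' => row 0
  'm' => row 1
  'l' => row 2
  'c' => row 1
  'g' => row 0
  'e' => row 1
  'm' => row 2
  'f' => row 1
Rows:
  Row 0: "mg"
  Row 1: "mcef"
  Row 2: "lm"
First row length: 2

2


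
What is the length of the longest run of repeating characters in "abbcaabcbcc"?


Input: "abbcaabcbcc"
Scanning for longest run:
  Position 1 ('b'): new char, reset run to 1
  Position 2 ('b'): continues run of 'b', length=2
  Position 3 ('c'): new char, reset run to 1
  Position 4 ('a'): new char, reset run to 1
  Position 5 ('a'): continues run of 'a', length=2
  Position 6 ('b'): new char, reset run to 1
  Position 7 ('c'): new char, reset run to 1
  Position 8 ('b'): new char, reset run to 1
  Position 9 ('c'): new char, reset run to 1
  Position 10 ('c'): continues run of 'c', length=2
Longest run: 'b' with length 2

2


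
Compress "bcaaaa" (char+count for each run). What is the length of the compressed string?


Input: bcaaaa
Runs:
  'b' x 1 => "b1"
  'c' x 1 => "c1"
  'a' x 4 => "a4"
Compressed: "b1c1a4"
Compressed length: 6

6


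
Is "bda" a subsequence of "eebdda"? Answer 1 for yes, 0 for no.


Check if "bda" is a subsequence of "eebdda"
Greedy scan:
  Position 0 ('e'): no match needed
  Position 1 ('e'): no match needed
  Position 2 ('b'): matches sub[0] = 'b'
  Position 3 ('d'): matches sub[1] = 'd'
  Position 4 ('d'): no match needed
  Position 5 ('a'): matches sub[2] = 'a'
All 3 characters matched => is a subsequence

1


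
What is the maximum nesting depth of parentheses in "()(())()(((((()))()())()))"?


Input: "()(())()(((((()))()())()))"
Tracking depth:
  Position 0 '(': depth becomes 1
  Position 1 ')': depth becomes 0
  Position 2 '(': depth becomes 1
  Position 3 '(': depth becomes 2
  Position 4 ')': depth becomes 1
  Position 5 ')': depth becomes 0
  Position 6 '(': depth becomes 1
  Position 7 ')': depth becomes 0
  Position 8 '(': depth becomes 1
  Position 9 '(': depth becomes 2
  Position 10 '(': depth becomes 3
  Position 11 '(': depth becomes 4
  Position 12 '(': depth becomes 5
  Position 13 '(': depth becomes 6
  Position 14 ')': depth becomes 5
  Position 15 ')': depth becomes 4
  Position 16 ')': depth becomes 3
  Position 17 '(': depth becomes 4
  Position 18 ')': depth becomes 3
  Position 19 '(': depth becomes 4
  Position 20 ')': depth becomes 3
  Position 21 ')': depth becomes 2
  Position 22 '(': depth becomes 3
  Position 23 ')': depth becomes 2
  Position 24 ')': depth becomes 1
  Position 25 ')': depth becomes 0
Maximum depth reached: 6

6


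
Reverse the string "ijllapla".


Input: ijllapla
Reading characters right to left:
  Position 7: 'a'
  Position 6: 'l'
  Position 5: 'p'
  Position 4: 'a'
  Position 3: 'l'
  Position 2: 'l'
  Position 1: 'j'
  Position 0: 'i'
Reversed: alpallji

alpallji


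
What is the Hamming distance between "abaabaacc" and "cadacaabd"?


Comparing "abaabaacc" and "cadacaabd" position by position:
  Position 0: 'a' vs 'c' => differ
  Position 1: 'b' vs 'a' => differ
  Position 2: 'a' vs 'd' => differ
  Position 3: 'a' vs 'a' => same
  Position 4: 'b' vs 'c' => differ
  Position 5: 'a' vs 'a' => same
  Position 6: 'a' vs 'a' => same
  Position 7: 'c' vs 'b' => differ
  Position 8: 'c' vs 'd' => differ
Total differences (Hamming distance): 6

6


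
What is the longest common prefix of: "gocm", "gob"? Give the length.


Words: gocm, gob
  Position 0: all 'g' => match
  Position 1: all 'o' => match
  Position 2: ('c', 'b') => mismatch, stop
LCP = "go" (length 2)

2


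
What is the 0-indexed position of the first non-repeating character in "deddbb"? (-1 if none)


Input: deddbb
Character frequencies:
  'b': 2
  'd': 3
  'e': 1
Scanning left to right for freq == 1:
  Position 0 ('d'): freq=3, skip
  Position 1 ('e'): unique! => answer = 1

1


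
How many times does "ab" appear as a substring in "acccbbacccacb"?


Searching for "ab" in "acccbbacccacb"
Scanning each position:
  Position 0: "ac" => no
  Position 1: "cc" => no
  Position 2: "cc" => no
  Position 3: "cb" => no
  Position 4: "bb" => no
  Position 5: "ba" => no
  Position 6: "ac" => no
  Position 7: "cc" => no
  Position 8: "cc" => no
  Position 9: "ca" => no
  Position 10: "ac" => no
  Position 11: "cb" => no
Total occurrences: 0

0


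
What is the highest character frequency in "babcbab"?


Input: babcbab
Character counts:
  'a': 2
  'b': 4
  'c': 1
Maximum frequency: 4

4


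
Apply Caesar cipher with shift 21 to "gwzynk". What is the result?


Caesar cipher: shift "gwzynk" by 21
  'g' (pos 6) + 21 = pos 1 = 'b'
  'w' (pos 22) + 21 = pos 17 = 'r'
  'z' (pos 25) + 21 = pos 20 = 'u'
  'y' (pos 24) + 21 = pos 19 = 't'
  'n' (pos 13) + 21 = pos 8 = 'i'
  'k' (pos 10) + 21 = pos 5 = 'f'
Result: brutif

brutif


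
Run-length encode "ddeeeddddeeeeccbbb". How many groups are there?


Input: ddeeeddddeeeeccbbb
Scanning for consecutive runs:
  Group 1: 'd' x 2 (positions 0-1)
  Group 2: 'e' x 3 (positions 2-4)
  Group 3: 'd' x 4 (positions 5-8)
  Group 4: 'e' x 4 (positions 9-12)
  Group 5: 'c' x 2 (positions 13-14)
  Group 6: 'b' x 3 (positions 15-17)
Total groups: 6

6


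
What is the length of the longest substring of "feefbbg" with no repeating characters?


Input: "feefbbg"
Sliding window (track last position of each char):
  Position 0 ('f'): window [0,0] length 1 -- new best
  Position 1 ('e'): window [0,1] length 2 -- new best
  Position 2 ('e'): repeat (last at 1), move window start to 2
  Position 2 ('e'): window [2,2] length 1
  Position 3 ('f'): window [2,3] length 2
  Position 4 ('b'): window [2,4] length 3 -- new best
  Position 5 ('b'): repeat (last at 4), move window start to 5
  Position 5 ('b'): window [5,5] length 1
  Position 6 ('g'): window [5,6] length 2
Longest substring with no repeats: "efb" with length 3

3


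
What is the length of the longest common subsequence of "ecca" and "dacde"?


LCS of "ecca" and "dacde"
DP table:
           d    a    c    d    e
      0    0    0    0    0    0
  e   0    0    0    0    0    1
  c   0    0    0    1    1    1
  c   0    0    0    1    1    1
  a   0    0    1    1    1    1
LCS length = dp[4][5] = 1

1


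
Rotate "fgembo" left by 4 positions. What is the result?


Input: "fgembo", rotate left by 4
First 4 characters: "fgem"
Remaining characters: "bo"
Concatenate remaining + first: "bo" + "fgem" = "bofgem"

bofgem


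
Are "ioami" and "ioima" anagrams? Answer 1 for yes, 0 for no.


Strings: "ioami", "ioima"
Sorted first:  aiimo
Sorted second: aiimo
Sorted forms match => anagrams

1


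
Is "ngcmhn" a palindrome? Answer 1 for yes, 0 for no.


Input: ngcmhn
Reversed: nhmcgn
  Compare pos 0 ('n') with pos 5 ('n'): match
  Compare pos 1 ('g') with pos 4 ('h'): MISMATCH
  Compare pos 2 ('c') with pos 3 ('m'): MISMATCH
Result: not a palindrome

0


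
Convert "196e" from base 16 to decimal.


Input: "196e" in base 16
Positional expansion:
  Digit '1' (value 1) x 16^3 = 4096
  Digit '9' (value 9) x 16^2 = 2304
  Digit '6' (value 6) x 16^1 = 96
  Digit 'e' (value 14) x 16^0 = 14
Sum = 6510

6510


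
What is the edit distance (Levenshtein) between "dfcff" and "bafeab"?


Computing edit distance: "dfcff" -> "bafeab"
DP table:
           b    a    f    e    a    b
      0    1    2    3    4    5    6
  d   1    1    2    3    4    5    6
  f   2    2    2    2    3    4    5
  c   3    3    3    3    3    4    5
  f   4    4    4    3    4    4    5
  f   5    5    5    4    4    5    5
Edit distance = dp[5][6] = 5

5


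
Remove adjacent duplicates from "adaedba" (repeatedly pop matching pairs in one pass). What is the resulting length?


Input: adaedba
Stack-based adjacent duplicate removal:
  Read 'a': push. Stack: a
  Read 'd': push. Stack: ad
  Read 'a': push. Stack: ada
  Read 'e': push. Stack: adae
  Read 'd': push. Stack: adaed
  Read 'b': push. Stack: adaedb
  Read 'a': push. Stack: adaedba
Final stack: "adaedba" (length 7)

7


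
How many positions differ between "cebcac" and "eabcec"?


Comparing "cebcac" and "eabcec" position by position:
  Position 0: 'c' vs 'e' => DIFFER
  Position 1: 'e' vs 'a' => DIFFER
  Position 2: 'b' vs 'b' => same
  Position 3: 'c' vs 'c' => same
  Position 4: 'a' vs 'e' => DIFFER
  Position 5: 'c' vs 'c' => same
Positions that differ: 3

3


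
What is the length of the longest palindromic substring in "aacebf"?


Input: "aacebf"
Checking substrings for palindromes:
  [0:2] "aa" (len 2) => palindrome
Longest palindromic substring: "aa" with length 2

2


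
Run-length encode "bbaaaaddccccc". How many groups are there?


Input: bbaaaaddccccc
Scanning for consecutive runs:
  Group 1: 'b' x 2 (positions 0-1)
  Group 2: 'a' x 4 (positions 2-5)
  Group 3: 'd' x 2 (positions 6-7)
  Group 4: 'c' x 5 (positions 8-12)
Total groups: 4

4


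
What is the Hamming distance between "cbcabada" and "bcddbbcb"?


Comparing "cbcabada" and "bcddbbcb" position by position:
  Position 0: 'c' vs 'b' => differ
  Position 1: 'b' vs 'c' => differ
  Position 2: 'c' vs 'd' => differ
  Position 3: 'a' vs 'd' => differ
  Position 4: 'b' vs 'b' => same
  Position 5: 'a' vs 'b' => differ
  Position 6: 'd' vs 'c' => differ
  Position 7: 'a' vs 'b' => differ
Total differences (Hamming distance): 7

7


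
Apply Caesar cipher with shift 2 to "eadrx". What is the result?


Caesar cipher: shift "eadrx" by 2
  'e' (pos 4) + 2 = pos 6 = 'g'
  'a' (pos 0) + 2 = pos 2 = 'c'
  'd' (pos 3) + 2 = pos 5 = 'f'
  'r' (pos 17) + 2 = pos 19 = 't'
  'x' (pos 23) + 2 = pos 25 = 'z'
Result: gcftz

gcftz


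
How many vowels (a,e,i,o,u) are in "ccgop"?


Input: ccgop
Checking each character:
  'c' at position 0: consonant
  'c' at position 1: consonant
  'g' at position 2: consonant
  'o' at position 3: vowel (running total: 1)
  'p' at position 4: consonant
Total vowels: 1

1


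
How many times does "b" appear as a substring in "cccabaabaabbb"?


Searching for "b" in "cccabaabaabbb"
Scanning each position:
  Position 0: "c" => no
  Position 1: "c" => no
  Position 2: "c" => no
  Position 3: "a" => no
  Position 4: "b" => MATCH
  Position 5: "a" => no
  Position 6: "a" => no
  Position 7: "b" => MATCH
  Position 8: "a" => no
  Position 9: "a" => no
  Position 10: "b" => MATCH
  Position 11: "b" => MATCH
  Position 12: "b" => MATCH
Total occurrences: 5

5


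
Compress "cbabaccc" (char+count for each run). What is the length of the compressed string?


Input: cbabaccc
Runs:
  'c' x 1 => "c1"
  'b' x 1 => "b1"
  'a' x 1 => "a1"
  'b' x 1 => "b1"
  'a' x 1 => "a1"
  'c' x 3 => "c3"
Compressed: "c1b1a1b1a1c3"
Compressed length: 12

12


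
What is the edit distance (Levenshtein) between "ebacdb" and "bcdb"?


Computing edit distance: "ebacdb" -> "bcdb"
DP table:
           b    c    d    b
      0    1    2    3    4
  e   1    1    2    3    4
  b   2    1    2    3    3
  a   3    2    2    3    4
  c   4    3    2    3    4
  d   5    4    3    2    3
  b   6    5    4    3    2
Edit distance = dp[6][4] = 2

2


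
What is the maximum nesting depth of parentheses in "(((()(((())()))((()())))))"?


Input: "(((()(((())()))((()())))))"
Tracking depth:
  Position 0 '(': depth becomes 1
  Position 1 '(': depth becomes 2
  Position 2 '(': depth becomes 3
  Position 3 '(': depth becomes 4
  Position 4 ')': depth becomes 3
  Position 5 '(': depth becomes 4
  Position 6 '(': depth becomes 5
  Position 7 '(': depth becomes 6
  Position 8 '(': depth becomes 7
  Position 9 ')': depth becomes 6
  Position 10 ')': depth becomes 5
  Position 11 '(': depth becomes 6
  Position 12 ')': depth becomes 5
  Position 13 ')': depth becomes 4
  Position 14 ')': depth becomes 3
  Position 15 '(': depth becomes 4
  Position 16 '(': depth becomes 5
  Position 17 '(': depth becomes 6
  Position 18 ')': depth becomes 5
  Position 19 '(': depth becomes 6
  Position 20 ')': depth becomes 5
  Position 21 ')': depth becomes 4
  Position 22 ')': depth becomes 3
  Position 23 ')': depth becomes 2
  Position 24 ')': depth becomes 1
  Position 25 ')': depth becomes 0
Maximum depth reached: 7

7


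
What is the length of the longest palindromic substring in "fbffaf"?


Input: "fbffaf"
Checking substrings for palindromes:
  [0:3] "fbf" (len 3) => palindrome
  [3:6] "faf" (len 3) => palindrome
  [2:4] "ff" (len 2) => palindrome
Longest palindromic substring: "fbf" with length 3

3


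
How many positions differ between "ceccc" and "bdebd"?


Comparing "ceccc" and "bdebd" position by position:
  Position 0: 'c' vs 'b' => DIFFER
  Position 1: 'e' vs 'd' => DIFFER
  Position 2: 'c' vs 'e' => DIFFER
  Position 3: 'c' vs 'b' => DIFFER
  Position 4: 'c' vs 'd' => DIFFER
Positions that differ: 5

5


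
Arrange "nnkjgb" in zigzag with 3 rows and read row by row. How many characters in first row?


Zigzag "nnkjgb" into 3 rows:
Placing characters:
  'n' => row 0
  'n' => row 1
  'k' => row 2
  'j' => row 1
  'g' => row 0
  'b' => row 1
Rows:
  Row 0: "ng"
  Row 1: "njb"
  Row 2: "k"
First row length: 2

2


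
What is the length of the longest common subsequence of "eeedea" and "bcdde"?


LCS of "eeedea" and "bcdde"
DP table:
           b    c    d    d    e
      0    0    0    0    0    0
  e   0    0    0    0    0    1
  e   0    0    0    0    0    1
  e   0    0    0    0    0    1
  d   0    0    0    1    1    1
  e   0    0    0    1    1    2
  a   0    0    0    1    1    2
LCS length = dp[6][5] = 2

2


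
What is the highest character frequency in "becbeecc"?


Input: becbeecc
Character counts:
  'b': 2
  'c': 3
  'e': 3
Maximum frequency: 3

3


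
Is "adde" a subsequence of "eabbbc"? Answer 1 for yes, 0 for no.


Check if "adde" is a subsequence of "eabbbc"
Greedy scan:
  Position 0 ('e'): no match needed
  Position 1 ('a'): matches sub[0] = 'a'
  Position 2 ('b'): no match needed
  Position 3 ('b'): no match needed
  Position 4 ('b'): no match needed
  Position 5 ('c'): no match needed
Only matched 1/4 characters => not a subsequence

0


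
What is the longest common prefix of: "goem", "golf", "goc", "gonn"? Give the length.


Words: goem, golf, goc, gonn
  Position 0: all 'g' => match
  Position 1: all 'o' => match
  Position 2: ('e', 'l', 'c', 'n') => mismatch, stop
LCP = "go" (length 2)

2


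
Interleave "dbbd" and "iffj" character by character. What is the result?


Interleaving "dbbd" and "iffj":
  Position 0: 'd' from first, 'i' from second => "di"
  Position 1: 'b' from first, 'f' from second => "bf"
  Position 2: 'b' from first, 'f' from second => "bf"
  Position 3: 'd' from first, 'j' from second => "dj"
Result: dibfbfdj

dibfbfdj


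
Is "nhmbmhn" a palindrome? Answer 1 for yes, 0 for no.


Input: nhmbmhn
Reversed: nhmbmhn
  Compare pos 0 ('n') with pos 6 ('n'): match
  Compare pos 1 ('h') with pos 5 ('h'): match
  Compare pos 2 ('m') with pos 4 ('m'): match
Result: palindrome

1


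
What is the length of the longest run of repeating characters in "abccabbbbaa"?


Input: "abccabbbbaa"
Scanning for longest run:
  Position 1 ('b'): new char, reset run to 1
  Position 2 ('c'): new char, reset run to 1
  Position 3 ('c'): continues run of 'c', length=2
  Position 4 ('a'): new char, reset run to 1
  Position 5 ('b'): new char, reset run to 1
  Position 6 ('b'): continues run of 'b', length=2
  Position 7 ('b'): continues run of 'b', length=3
  Position 8 ('b'): continues run of 'b', length=4
  Position 9 ('a'): new char, reset run to 1
  Position 10 ('a'): continues run of 'a', length=2
Longest run: 'b' with length 4

4


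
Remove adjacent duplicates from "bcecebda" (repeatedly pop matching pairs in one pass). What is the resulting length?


Input: bcecebda
Stack-based adjacent duplicate removal:
  Read 'b': push. Stack: b
  Read 'c': push. Stack: bc
  Read 'e': push. Stack: bce
  Read 'c': push. Stack: bcec
  Read 'e': push. Stack: bcece
  Read 'b': push. Stack: bceceb
  Read 'd': push. Stack: bcecebd
  Read 'a': push. Stack: bcecebda
Final stack: "bcecebda" (length 8)

8


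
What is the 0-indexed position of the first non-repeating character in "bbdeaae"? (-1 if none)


Input: bbdeaae
Character frequencies:
  'a': 2
  'b': 2
  'd': 1
  'e': 2
Scanning left to right for freq == 1:
  Position 0 ('b'): freq=2, skip
  Position 1 ('b'): freq=2, skip
  Position 2 ('d'): unique! => answer = 2

2


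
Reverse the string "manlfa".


Input: manlfa
Reading characters right to left:
  Position 5: 'a'
  Position 4: 'f'
  Position 3: 'l'
  Position 2: 'n'
  Position 1: 'a'
  Position 0: 'm'
Reversed: aflnam

aflnam


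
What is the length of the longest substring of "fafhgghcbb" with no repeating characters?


Input: "fafhgghcbb"
Sliding window (track last position of each char):
  Position 0 ('f'): window [0,0] length 1 -- new best
  Position 1 ('a'): window [0,1] length 2 -- new best
  Position 2 ('f'): repeat (last at 0), move window start to 1
  Position 2 ('f'): window [1,2] length 2
  Position 3 ('h'): window [1,3] length 3 -- new best
  Position 4 ('g'): window [1,4] length 4 -- new best
  Position 5 ('g'): repeat (last at 4), move window start to 5
  Position 5 ('g'): window [5,5] length 1
  Position 6 ('h'): window [5,6] length 2
  Position 7 ('c'): window [5,7] length 3
  Position 8 ('b'): window [5,8] length 4
  Position 9 ('b'): repeat (last at 8), move window start to 9
  Position 9 ('b'): window [9,9] length 1
Longest substring with no repeats: "afhg" with length 4

4


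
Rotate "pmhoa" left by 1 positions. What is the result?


Input: "pmhoa", rotate left by 1
First 1 characters: "p"
Remaining characters: "mhoa"
Concatenate remaining + first: "mhoa" + "p" = "mhoap"

mhoap


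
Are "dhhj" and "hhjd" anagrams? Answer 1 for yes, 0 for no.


Strings: "dhhj", "hhjd"
Sorted first:  dhhj
Sorted second: dhhj
Sorted forms match => anagrams

1


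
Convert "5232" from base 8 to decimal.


Input: "5232" in base 8
Positional expansion:
  Digit '5' (value 5) x 8^3 = 2560
  Digit '2' (value 2) x 8^2 = 128
  Digit '3' (value 3) x 8^1 = 24
  Digit '2' (value 2) x 8^0 = 2
Sum = 2714

2714


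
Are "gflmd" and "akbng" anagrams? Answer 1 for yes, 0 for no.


Strings: "gflmd", "akbng"
Sorted first:  dfglm
Sorted second: abgkn
Differ at position 0: 'd' vs 'a' => not anagrams

0


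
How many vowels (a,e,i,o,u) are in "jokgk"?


Input: jokgk
Checking each character:
  'j' at position 0: consonant
  'o' at position 1: vowel (running total: 1)
  'k' at position 2: consonant
  'g' at position 3: consonant
  'k' at position 4: consonant
Total vowels: 1

1


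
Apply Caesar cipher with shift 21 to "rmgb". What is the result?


Caesar cipher: shift "rmgb" by 21
  'r' (pos 17) + 21 = pos 12 = 'm'
  'm' (pos 12) + 21 = pos 7 = 'h'
  'g' (pos 6) + 21 = pos 1 = 'b'
  'b' (pos 1) + 21 = pos 22 = 'w'
Result: mhbw

mhbw


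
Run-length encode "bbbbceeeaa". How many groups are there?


Input: bbbbceeeaa
Scanning for consecutive runs:
  Group 1: 'b' x 4 (positions 0-3)
  Group 2: 'c' x 1 (positions 4-4)
  Group 3: 'e' x 3 (positions 5-7)
  Group 4: 'a' x 2 (positions 8-9)
Total groups: 4

4


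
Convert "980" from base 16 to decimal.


Input: "980" in base 16
Positional expansion:
  Digit '9' (value 9) x 16^2 = 2304
  Digit '8' (value 8) x 16^1 = 128
  Digit '0' (value 0) x 16^0 = 0
Sum = 2432

2432


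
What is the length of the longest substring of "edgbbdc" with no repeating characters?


Input: "edgbbdc"
Sliding window (track last position of each char):
  Position 0 ('e'): window [0,0] length 1 -- new best
  Position 1 ('d'): window [0,1] length 2 -- new best
  Position 2 ('g'): window [0,2] length 3 -- new best
  Position 3 ('b'): window [0,3] length 4 -- new best
  Position 4 ('b'): repeat (last at 3), move window start to 4
  Position 4 ('b'): window [4,4] length 1
  Position 5 ('d'): window [4,5] length 2
  Position 6 ('c'): window [4,6] length 3
Longest substring with no repeats: "edgb" with length 4

4


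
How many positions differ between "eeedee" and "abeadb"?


Comparing "eeedee" and "abeadb" position by position:
  Position 0: 'e' vs 'a' => DIFFER
  Position 1: 'e' vs 'b' => DIFFER
  Position 2: 'e' vs 'e' => same
  Position 3: 'd' vs 'a' => DIFFER
  Position 4: 'e' vs 'd' => DIFFER
  Position 5: 'e' vs 'b' => DIFFER
Positions that differ: 5

5


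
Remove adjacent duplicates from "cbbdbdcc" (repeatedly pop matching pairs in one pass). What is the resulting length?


Input: cbbdbdcc
Stack-based adjacent duplicate removal:
  Read 'c': push. Stack: c
  Read 'b': push. Stack: cb
  Read 'b': matches stack top 'b' => pop. Stack: c
  Read 'd': push. Stack: cd
  Read 'b': push. Stack: cdb
  Read 'd': push. Stack: cdbd
  Read 'c': push. Stack: cdbdc
  Read 'c': matches stack top 'c' => pop. Stack: cdbd
Final stack: "cdbd" (length 4)

4


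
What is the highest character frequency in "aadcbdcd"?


Input: aadcbdcd
Character counts:
  'a': 2
  'b': 1
  'c': 2
  'd': 3
Maximum frequency: 3

3


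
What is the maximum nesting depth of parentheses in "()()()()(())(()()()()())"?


Input: "()()()()(())(()()()()())"
Tracking depth:
  Position 0 '(': depth becomes 1
  Position 1 ')': depth becomes 0
  Position 2 '(': depth becomes 1
  Position 3 ')': depth becomes 0
  Position 4 '(': depth becomes 1
  Position 5 ')': depth becomes 0
  Position 6 '(': depth becomes 1
  Position 7 ')': depth becomes 0
  Position 8 '(': depth becomes 1
  Position 9 '(': depth becomes 2
  Position 10 ')': depth becomes 1
  Position 11 ')': depth becomes 0
  Position 12 '(': depth becomes 1
  Position 13 '(': depth becomes 2
  Position 14 ')': depth becomes 1
  Position 15 '(': depth becomes 2
  Position 16 ')': depth becomes 1
  Position 17 '(': depth becomes 2
  Position 18 ')': depth becomes 1
  Position 19 '(': depth becomes 2
  Position 20 ')': depth becomes 1
  Position 21 '(': depth becomes 2
  Position 22 ')': depth becomes 1
  Position 23 ')': depth becomes 0
Maximum depth reached: 2

2


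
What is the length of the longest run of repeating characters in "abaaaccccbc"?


Input: "abaaaccccbc"
Scanning for longest run:
  Position 1 ('b'): new char, reset run to 1
  Position 2 ('a'): new char, reset run to 1
  Position 3 ('a'): continues run of 'a', length=2
  Position 4 ('a'): continues run of 'a', length=3
  Position 5 ('c'): new char, reset run to 1
  Position 6 ('c'): continues run of 'c', length=2
  Position 7 ('c'): continues run of 'c', length=3
  Position 8 ('c'): continues run of 'c', length=4
  Position 9 ('b'): new char, reset run to 1
  Position 10 ('c'): new char, reset run to 1
Longest run: 'c' with length 4

4


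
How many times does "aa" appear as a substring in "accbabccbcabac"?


Searching for "aa" in "accbabccbcabac"
Scanning each position:
  Position 0: "ac" => no
  Position 1: "cc" => no
  Position 2: "cb" => no
  Position 3: "ba" => no
  Position 4: "ab" => no
  Position 5: "bc" => no
  Position 6: "cc" => no
  Position 7: "cb" => no
  Position 8: "bc" => no
  Position 9: "ca" => no
  Position 10: "ab" => no
  Position 11: "ba" => no
  Position 12: "ac" => no
Total occurrences: 0

0


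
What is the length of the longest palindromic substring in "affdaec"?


Input: "affdaec"
Checking substrings for palindromes:
  [1:3] "ff" (len 2) => palindrome
Longest palindromic substring: "ff" with length 2

2


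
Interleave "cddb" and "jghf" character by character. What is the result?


Interleaving "cddb" and "jghf":
  Position 0: 'c' from first, 'j' from second => "cj"
  Position 1: 'd' from first, 'g' from second => "dg"
  Position 2: 'd' from first, 'h' from second => "dh"
  Position 3: 'b' from first, 'f' from second => "bf"
Result: cjdgdhbf

cjdgdhbf


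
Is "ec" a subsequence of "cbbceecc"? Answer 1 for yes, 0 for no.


Check if "ec" is a subsequence of "cbbceecc"
Greedy scan:
  Position 0 ('c'): no match needed
  Position 1 ('b'): no match needed
  Position 2 ('b'): no match needed
  Position 3 ('c'): no match needed
  Position 4 ('e'): matches sub[0] = 'e'
  Position 5 ('e'): no match needed
  Position 6 ('c'): matches sub[1] = 'c'
  Position 7 ('c'): no match needed
All 2 characters matched => is a subsequence

1


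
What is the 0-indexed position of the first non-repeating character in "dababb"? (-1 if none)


Input: dababb
Character frequencies:
  'a': 2
  'b': 3
  'd': 1
Scanning left to right for freq == 1:
  Position 0 ('d'): unique! => answer = 0

0


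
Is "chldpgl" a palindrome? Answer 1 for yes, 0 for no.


Input: chldpgl
Reversed: lgpdlhc
  Compare pos 0 ('c') with pos 6 ('l'): MISMATCH
  Compare pos 1 ('h') with pos 5 ('g'): MISMATCH
  Compare pos 2 ('l') with pos 4 ('p'): MISMATCH
Result: not a palindrome

0


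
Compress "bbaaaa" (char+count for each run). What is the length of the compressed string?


Input: bbaaaa
Runs:
  'b' x 2 => "b2"
  'a' x 4 => "a4"
Compressed: "b2a4"
Compressed length: 4

4


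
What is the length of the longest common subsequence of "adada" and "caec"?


LCS of "adada" and "caec"
DP table:
           c    a    e    c
      0    0    0    0    0
  a   0    0    1    1    1
  d   0    0    1    1    1
  a   0    0    1    1    1
  d   0    0    1    1    1
  a   0    0    1    1    1
LCS length = dp[5][4] = 1

1


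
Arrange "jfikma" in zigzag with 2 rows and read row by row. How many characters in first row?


Zigzag "jfikma" into 2 rows:
Placing characters:
  'j' => row 0
  'f' => row 1
  'i' => row 0
  'k' => row 1
  'm' => row 0
  'a' => row 1
Rows:
  Row 0: "jim"
  Row 1: "fka"
First row length: 3

3


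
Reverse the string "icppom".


Input: icppom
Reading characters right to left:
  Position 5: 'm'
  Position 4: 'o'
  Position 3: 'p'
  Position 2: 'p'
  Position 1: 'c'
  Position 0: 'i'
Reversed: moppci

moppci


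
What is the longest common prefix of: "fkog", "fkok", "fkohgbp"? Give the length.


Words: fkog, fkok, fkohgbp
  Position 0: all 'f' => match
  Position 1: all 'k' => match
  Position 2: all 'o' => match
  Position 3: ('g', 'k', 'h') => mismatch, stop
LCP = "fko" (length 3)

3


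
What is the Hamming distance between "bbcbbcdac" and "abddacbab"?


Comparing "bbcbbcdac" and "abddacbab" position by position:
  Position 0: 'b' vs 'a' => differ
  Position 1: 'b' vs 'b' => same
  Position 2: 'c' vs 'd' => differ
  Position 3: 'b' vs 'd' => differ
  Position 4: 'b' vs 'a' => differ
  Position 5: 'c' vs 'c' => same
  Position 6: 'd' vs 'b' => differ
  Position 7: 'a' vs 'a' => same
  Position 8: 'c' vs 'b' => differ
Total differences (Hamming distance): 6

6


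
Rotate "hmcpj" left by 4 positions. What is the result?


Input: "hmcpj", rotate left by 4
First 4 characters: "hmcp"
Remaining characters: "j"
Concatenate remaining + first: "j" + "hmcp" = "jhmcp"

jhmcp
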